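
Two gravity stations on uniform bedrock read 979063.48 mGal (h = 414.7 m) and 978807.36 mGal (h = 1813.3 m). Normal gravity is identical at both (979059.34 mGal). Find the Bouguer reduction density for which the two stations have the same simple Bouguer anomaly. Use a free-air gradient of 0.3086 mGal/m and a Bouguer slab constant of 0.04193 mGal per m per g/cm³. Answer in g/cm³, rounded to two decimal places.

2.99

Δg_obs = 978807.36 − 979063.48 = -256.12 mGal over Δh = 1813.3 − 414.7 = 1398.6 m
Equal Bouguer anomalies ⇒ Δg_obs + (0.3086 − 0.04193ρ)·Δh = 0
0.3086 − 0.04193ρ = −Δg_obs/Δh = 0.18313
ρ = (0.3086 − 0.18313) / 0.04193 = 2.99 g/cm³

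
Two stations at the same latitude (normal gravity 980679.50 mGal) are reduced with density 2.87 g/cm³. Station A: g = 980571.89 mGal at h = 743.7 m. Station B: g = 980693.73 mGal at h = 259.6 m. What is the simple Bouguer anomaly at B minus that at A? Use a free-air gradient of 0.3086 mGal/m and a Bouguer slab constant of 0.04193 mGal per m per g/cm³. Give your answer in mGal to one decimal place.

Δg_SB(A) = 980571.89 − 980679.50 + 0.3086×743.7 − 0.04193×2.87×743.7 = 32.40 mGal
Δg_SB(B) = 980693.73 − 980679.50 + 0.3086×259.6 − 0.04193×2.87×259.6 = 63.10 mGal
Difference = 63.10 − (32.40) = 30.70 mGal

30.7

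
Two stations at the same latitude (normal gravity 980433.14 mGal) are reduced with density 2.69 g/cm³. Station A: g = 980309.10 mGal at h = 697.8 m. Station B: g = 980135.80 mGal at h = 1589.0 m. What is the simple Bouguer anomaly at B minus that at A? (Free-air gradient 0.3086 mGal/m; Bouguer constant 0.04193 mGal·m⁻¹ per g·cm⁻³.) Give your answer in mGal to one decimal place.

Δg_SB(A) = 980309.10 − 980433.14 + 0.3086×697.8 − 0.04193×2.69×697.8 = 12.60 mGal
Δg_SB(B) = 980135.80 − 980433.14 + 0.3086×1589.0 − 0.04193×2.69×1589.0 = 13.80 mGal
Difference = 13.80 − (12.60) = 1.20 mGal

1.2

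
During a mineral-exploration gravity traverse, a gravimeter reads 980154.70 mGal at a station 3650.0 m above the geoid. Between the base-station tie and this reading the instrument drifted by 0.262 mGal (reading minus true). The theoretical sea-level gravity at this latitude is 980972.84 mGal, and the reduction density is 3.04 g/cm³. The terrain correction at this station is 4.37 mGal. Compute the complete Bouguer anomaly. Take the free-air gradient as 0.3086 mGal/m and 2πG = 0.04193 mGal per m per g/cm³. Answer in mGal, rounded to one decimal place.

Drift-corrected reading = 980154.70 − (0.262) = 980154.438 mGal
Free-air correction = 0.3086 × 3650.0 = 1126.39 mGal
Free-air anomaly = 980154.438 − 980972.84 + (1126.39) = 307.988 mGal
Bouguer slab correction = 0.04193 × 3.04 × 3650.0 = 465.26 mGal
Simple Bouguer anomaly = 307.988 − (465.26) = -157.272 mGal
Complete Bouguer anomaly = -157.272 + 4.37 = -152.902 mGal

-152.9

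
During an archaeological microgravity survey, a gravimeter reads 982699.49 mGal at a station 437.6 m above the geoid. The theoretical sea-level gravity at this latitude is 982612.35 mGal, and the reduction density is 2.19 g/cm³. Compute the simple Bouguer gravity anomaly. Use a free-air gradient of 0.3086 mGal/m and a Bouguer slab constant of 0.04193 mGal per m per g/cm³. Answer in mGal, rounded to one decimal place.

182.0

Free-air correction = 0.3086 × 437.6 = 135.04 mGal
Free-air anomaly = 982699.49 − 982612.35 + (135.04) = 222.18 mGal
Bouguer slab correction = 0.04193 × 2.19 × 437.6 = 40.18 mGal
Simple Bouguer anomaly = 222.18 − (40.18) = 182.00 mGal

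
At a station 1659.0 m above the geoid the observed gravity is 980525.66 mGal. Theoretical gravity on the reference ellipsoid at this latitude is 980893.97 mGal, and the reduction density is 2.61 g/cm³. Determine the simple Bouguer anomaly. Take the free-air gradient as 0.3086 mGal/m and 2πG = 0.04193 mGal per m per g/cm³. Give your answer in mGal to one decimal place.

Free-air correction = 0.3086 × 1659.0 = 511.97 mGal
Free-air anomaly = 980525.66 − 980893.97 + (511.97) = 143.66 mGal
Bouguer slab correction = 0.04193 × 2.61 × 1659.0 = 181.56 mGal
Simple Bouguer anomaly = 143.66 − (181.56) = -37.90 mGal

-37.9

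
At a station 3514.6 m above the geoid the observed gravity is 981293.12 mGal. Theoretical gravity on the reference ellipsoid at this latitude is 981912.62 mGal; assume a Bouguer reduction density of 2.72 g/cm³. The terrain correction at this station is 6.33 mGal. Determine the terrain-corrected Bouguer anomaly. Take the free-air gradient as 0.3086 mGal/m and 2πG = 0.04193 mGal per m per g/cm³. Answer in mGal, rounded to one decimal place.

Free-air correction = 0.3086 × 3514.6 = 1084.61 mGal
Free-air anomaly = 981293.12 − 981912.62 + (1084.61) = 465.11 mGal
Bouguer slab correction = 0.04193 × 2.72 × 3514.6 = 400.84 mGal
Simple Bouguer anomaly = 465.11 − (400.84) = 64.27 mGal
Complete Bouguer anomaly = 64.27 + 6.33 = 70.60 mGal

70.6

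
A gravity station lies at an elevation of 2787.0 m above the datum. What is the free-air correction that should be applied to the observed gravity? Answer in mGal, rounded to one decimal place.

860.1

Free-air correction = 0.3086 × 2787.0 = 860.1 mGal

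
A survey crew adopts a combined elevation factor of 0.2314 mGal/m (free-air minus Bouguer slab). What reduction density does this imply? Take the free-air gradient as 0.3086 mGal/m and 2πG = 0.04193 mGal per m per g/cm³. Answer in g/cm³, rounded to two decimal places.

1.84

0.2314 = 0.3086 − 0.04193 × ρ
ρ = (0.3086 − 0.2314) / 0.04193 = 1.84 g/cm³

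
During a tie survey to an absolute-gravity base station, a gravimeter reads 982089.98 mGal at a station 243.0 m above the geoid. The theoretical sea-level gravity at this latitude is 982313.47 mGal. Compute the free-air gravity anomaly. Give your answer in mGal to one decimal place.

-148.5

Free-air correction = 0.3086 × 243.0 = 74.99 mGal
Free-air anomaly = 982089.98 − 982313.47 + (74.99) = -148.50 mGal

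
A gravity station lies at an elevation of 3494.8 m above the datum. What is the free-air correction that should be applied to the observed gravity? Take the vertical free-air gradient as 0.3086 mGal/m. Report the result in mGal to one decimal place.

Free-air correction = 0.3086 × 3494.8 = 1078.5 mGal

1078.5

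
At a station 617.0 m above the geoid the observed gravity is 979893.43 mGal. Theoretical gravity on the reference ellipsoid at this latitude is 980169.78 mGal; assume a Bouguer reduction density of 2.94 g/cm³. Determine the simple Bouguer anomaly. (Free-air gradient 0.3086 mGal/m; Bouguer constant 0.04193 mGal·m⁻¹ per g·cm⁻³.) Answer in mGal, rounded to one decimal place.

Free-air correction = 0.3086 × 617.0 = 190.41 mGal
Free-air anomaly = 979893.43 − 980169.78 + (190.41) = -85.94 mGal
Bouguer slab correction = 0.04193 × 2.94 × 617.0 = 76.06 mGal
Simple Bouguer anomaly = -85.94 − (76.06) = -162.00 mGal

-162.0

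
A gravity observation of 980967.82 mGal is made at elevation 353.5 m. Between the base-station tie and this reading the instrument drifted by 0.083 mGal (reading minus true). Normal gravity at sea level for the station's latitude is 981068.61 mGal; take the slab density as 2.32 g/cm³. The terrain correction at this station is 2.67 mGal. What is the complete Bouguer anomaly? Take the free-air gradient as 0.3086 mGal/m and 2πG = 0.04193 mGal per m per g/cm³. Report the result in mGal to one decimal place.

Drift-corrected reading = 980967.82 − (0.083) = 980967.737 mGal
Free-air correction = 0.3086 × 353.5 = 109.09 mGal
Free-air anomaly = 980967.737 − 981068.61 + (109.09) = 8.217 mGal
Bouguer slab correction = 0.04193 × 2.32 × 353.5 = 34.39 mGal
Simple Bouguer anomaly = 8.217 − (34.39) = -26.173 mGal
Complete Bouguer anomaly = -26.173 + 2.67 = -23.503 mGal

-23.5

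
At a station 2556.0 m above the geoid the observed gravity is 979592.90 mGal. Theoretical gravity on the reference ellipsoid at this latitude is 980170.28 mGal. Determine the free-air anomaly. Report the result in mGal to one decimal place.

211.4

Free-air correction = 0.3086 × 2556.0 = 788.78 mGal
Free-air anomaly = 979592.90 − 980170.28 + (788.78) = 211.40 mGal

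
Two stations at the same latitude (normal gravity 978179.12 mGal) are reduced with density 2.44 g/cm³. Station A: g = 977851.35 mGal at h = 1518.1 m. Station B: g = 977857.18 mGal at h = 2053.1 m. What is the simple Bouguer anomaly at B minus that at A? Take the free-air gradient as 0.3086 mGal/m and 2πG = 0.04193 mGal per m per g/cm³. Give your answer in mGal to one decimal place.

116.2

Δg_SB(A) = 977851.35 − 978179.12 + 0.3086×1518.1 − 0.04193×2.44×1518.1 = -14.60 mGal
Δg_SB(B) = 977857.18 − 978179.12 + 0.3086×2053.1 − 0.04193×2.44×2053.1 = 101.60 mGal
Difference = 101.60 − (-14.60) = 116.20 mGal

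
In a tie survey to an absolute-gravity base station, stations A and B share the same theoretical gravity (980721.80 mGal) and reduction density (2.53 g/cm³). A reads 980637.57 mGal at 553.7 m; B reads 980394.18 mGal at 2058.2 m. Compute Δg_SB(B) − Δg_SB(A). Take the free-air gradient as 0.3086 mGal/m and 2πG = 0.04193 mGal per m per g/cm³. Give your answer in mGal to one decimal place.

Δg_SB(A) = 980637.57 − 980721.80 + 0.3086×553.7 − 0.04193×2.53×553.7 = 27.90 mGal
Δg_SB(B) = 980394.18 − 980721.80 + 0.3086×2058.2 − 0.04193×2.53×2058.2 = 89.20 mGal
Difference = 89.20 − (27.90) = 61.30 mGal

61.3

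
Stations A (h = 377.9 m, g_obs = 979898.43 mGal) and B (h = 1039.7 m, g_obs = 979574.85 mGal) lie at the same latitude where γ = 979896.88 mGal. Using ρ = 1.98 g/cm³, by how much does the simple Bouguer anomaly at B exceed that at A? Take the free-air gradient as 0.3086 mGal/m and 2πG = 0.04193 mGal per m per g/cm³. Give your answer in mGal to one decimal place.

-174.3

Δg_SB(A) = 979898.43 − 979896.88 + 0.3086×377.9 − 0.04193×1.98×377.9 = 86.80 mGal
Δg_SB(B) = 979574.85 − 979896.88 + 0.3086×1039.7 − 0.04193×1.98×1039.7 = -87.50 mGal
Difference = -87.50 − (86.80) = -174.30 mGal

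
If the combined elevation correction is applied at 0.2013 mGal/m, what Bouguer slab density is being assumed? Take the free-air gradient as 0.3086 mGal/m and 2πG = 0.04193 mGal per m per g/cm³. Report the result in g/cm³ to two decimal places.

2.56

0.2013 = 0.3086 − 0.04193 × ρ
ρ = (0.3086 − 0.2013) / 0.04193 = 2.56 g/cm³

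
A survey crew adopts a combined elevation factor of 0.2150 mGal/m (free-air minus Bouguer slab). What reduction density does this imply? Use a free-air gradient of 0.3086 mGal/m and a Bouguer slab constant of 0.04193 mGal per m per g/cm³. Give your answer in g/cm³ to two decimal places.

0.2150 = 0.3086 − 0.04193 × ρ
ρ = (0.3086 − 0.2150) / 0.04193 = 2.23 g/cm³

2.23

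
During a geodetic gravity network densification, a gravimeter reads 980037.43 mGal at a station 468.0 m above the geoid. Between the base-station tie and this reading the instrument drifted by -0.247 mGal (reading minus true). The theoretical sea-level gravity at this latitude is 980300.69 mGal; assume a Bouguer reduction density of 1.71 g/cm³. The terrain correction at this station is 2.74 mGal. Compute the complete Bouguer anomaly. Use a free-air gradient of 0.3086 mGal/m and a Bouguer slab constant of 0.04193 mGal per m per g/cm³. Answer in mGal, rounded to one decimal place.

Drift-corrected reading = 980037.43 − (-0.247) = 980037.677 mGal
Free-air correction = 0.3086 × 468.0 = 144.42 mGal
Free-air anomaly = 980037.677 − 980300.69 + (144.42) = -118.593 mGal
Bouguer slab correction = 0.04193 × 1.71 × 468.0 = 33.56 mGal
Simple Bouguer anomaly = -118.593 − (33.56) = -152.153 mGal
Complete Bouguer anomaly = -152.153 + 2.74 = -149.413 mGal

-149.4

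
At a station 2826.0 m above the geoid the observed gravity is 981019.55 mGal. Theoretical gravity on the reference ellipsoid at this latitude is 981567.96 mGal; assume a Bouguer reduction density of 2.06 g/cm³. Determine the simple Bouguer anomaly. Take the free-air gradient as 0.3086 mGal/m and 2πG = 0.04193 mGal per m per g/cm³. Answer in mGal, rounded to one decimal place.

79.6

Free-air correction = 0.3086 × 2826.0 = 872.10 mGal
Free-air anomaly = 981019.55 − 981567.96 + (872.10) = 323.69 mGal
Bouguer slab correction = 0.04193 × 2.06 × 2826.0 = 244.10 mGal
Simple Bouguer anomaly = 323.69 − (244.10) = 79.59 mGal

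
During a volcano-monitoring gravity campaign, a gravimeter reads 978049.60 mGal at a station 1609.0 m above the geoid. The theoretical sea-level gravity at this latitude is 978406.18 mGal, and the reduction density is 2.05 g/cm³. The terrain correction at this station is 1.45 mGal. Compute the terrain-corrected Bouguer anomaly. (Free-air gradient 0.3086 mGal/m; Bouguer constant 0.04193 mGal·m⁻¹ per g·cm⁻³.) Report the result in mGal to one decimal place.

Free-air correction = 0.3086 × 1609.0 = 496.54 mGal
Free-air anomaly = 978049.60 − 978406.18 + (496.54) = 139.96 mGal
Bouguer slab correction = 0.04193 × 2.05 × 1609.0 = 138.30 mGal
Simple Bouguer anomaly = 139.96 − (138.30) = 1.66 mGal
Complete Bouguer anomaly = 1.66 + 1.45 = 3.11 mGal

3.1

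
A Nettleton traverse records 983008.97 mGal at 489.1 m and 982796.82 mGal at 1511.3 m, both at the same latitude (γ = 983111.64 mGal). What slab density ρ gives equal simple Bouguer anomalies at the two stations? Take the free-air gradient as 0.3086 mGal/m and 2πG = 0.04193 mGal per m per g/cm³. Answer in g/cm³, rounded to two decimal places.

2.41

Δg_obs = 982796.82 − 983008.97 = -212.15 mGal over Δh = 1511.3 − 489.1 = 1022.2 m
Equal Bouguer anomalies ⇒ Δg_obs + (0.3086 − 0.04193ρ)·Δh = 0
0.3086 − 0.04193ρ = −Δg_obs/Δh = 0.20754
ρ = (0.3086 − 0.20754) / 0.04193 = 2.41 g/cm³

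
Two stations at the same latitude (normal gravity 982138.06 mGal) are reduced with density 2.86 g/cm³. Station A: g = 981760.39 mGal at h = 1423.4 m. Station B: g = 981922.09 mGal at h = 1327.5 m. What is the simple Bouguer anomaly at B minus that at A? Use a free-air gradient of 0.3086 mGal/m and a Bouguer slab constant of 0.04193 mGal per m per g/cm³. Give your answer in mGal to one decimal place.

143.6

Δg_SB(A) = 981760.39 − 982138.06 + 0.3086×1423.4 − 0.04193×2.86×1423.4 = -109.10 mGal
Δg_SB(B) = 981922.09 − 982138.06 + 0.3086×1327.5 − 0.04193×2.86×1327.5 = 34.50 mGal
Difference = 34.50 − (-109.10) = 143.60 mGal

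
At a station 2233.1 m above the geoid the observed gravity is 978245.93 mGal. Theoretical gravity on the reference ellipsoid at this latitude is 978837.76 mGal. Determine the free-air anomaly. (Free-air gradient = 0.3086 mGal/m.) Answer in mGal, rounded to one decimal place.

Free-air correction = 0.3086 × 2233.1 = 689.13 mGal
Free-air anomaly = 978245.93 − 978837.76 + (689.13) = 97.30 mGal

97.3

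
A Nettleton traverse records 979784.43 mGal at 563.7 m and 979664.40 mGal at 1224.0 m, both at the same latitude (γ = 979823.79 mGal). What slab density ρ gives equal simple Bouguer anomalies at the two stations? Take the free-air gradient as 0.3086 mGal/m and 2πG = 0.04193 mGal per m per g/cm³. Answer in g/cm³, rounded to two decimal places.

Δg_obs = 979664.40 − 979784.43 = -120.03 mGal over Δh = 1224.0 − 563.7 = 660.3 m
Equal Bouguer anomalies ⇒ Δg_obs + (0.3086 − 0.04193ρ)·Δh = 0
0.3086 − 0.04193ρ = −Δg_obs/Δh = 0.18178
ρ = (0.3086 − 0.18178) / 0.04193 = 3.02 g/cm³

3.02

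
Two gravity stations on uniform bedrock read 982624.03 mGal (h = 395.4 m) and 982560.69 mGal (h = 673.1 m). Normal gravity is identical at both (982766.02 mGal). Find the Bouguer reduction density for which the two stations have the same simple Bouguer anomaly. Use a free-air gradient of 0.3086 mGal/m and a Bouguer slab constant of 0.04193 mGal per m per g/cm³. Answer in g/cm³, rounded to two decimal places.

1.92

Δg_obs = 982560.69 − 982624.03 = -63.34 mGal over Δh = 673.1 − 395.4 = 277.7 m
Equal Bouguer anomalies ⇒ Δg_obs + (0.3086 − 0.04193ρ)·Δh = 0
0.3086 − 0.04193ρ = −Δg_obs/Δh = 0.22809
ρ = (0.3086 − 0.22809) / 0.04193 = 1.92 g/cm³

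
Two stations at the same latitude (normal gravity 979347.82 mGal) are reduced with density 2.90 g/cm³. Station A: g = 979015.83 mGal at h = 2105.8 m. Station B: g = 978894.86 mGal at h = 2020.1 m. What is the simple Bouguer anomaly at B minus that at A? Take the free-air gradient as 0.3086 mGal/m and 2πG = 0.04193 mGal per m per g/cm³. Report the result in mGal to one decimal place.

Δg_SB(A) = 979015.83 − 979347.82 + 0.3086×2105.8 − 0.04193×2.90×2105.8 = 61.80 mGal
Δg_SB(B) = 978894.86 − 979347.82 + 0.3086×2020.1 − 0.04193×2.90×2020.1 = -75.20 mGal
Difference = -75.20 − (61.80) = -137.00 mGal

-137.0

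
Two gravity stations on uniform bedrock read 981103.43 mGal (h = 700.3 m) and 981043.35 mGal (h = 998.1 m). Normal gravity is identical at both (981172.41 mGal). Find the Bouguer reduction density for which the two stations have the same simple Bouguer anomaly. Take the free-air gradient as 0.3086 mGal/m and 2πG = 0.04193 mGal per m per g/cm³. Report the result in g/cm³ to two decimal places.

2.55

Δg_obs = 981043.35 − 981103.43 = -60.08 mGal over Δh = 998.1 − 700.3 = 297.8 m
Equal Bouguer anomalies ⇒ Δg_obs + (0.3086 − 0.04193ρ)·Δh = 0
0.3086 − 0.04193ρ = −Δg_obs/Δh = 0.20175
ρ = (0.3086 − 0.20175) / 0.04193 = 2.55 g/cm³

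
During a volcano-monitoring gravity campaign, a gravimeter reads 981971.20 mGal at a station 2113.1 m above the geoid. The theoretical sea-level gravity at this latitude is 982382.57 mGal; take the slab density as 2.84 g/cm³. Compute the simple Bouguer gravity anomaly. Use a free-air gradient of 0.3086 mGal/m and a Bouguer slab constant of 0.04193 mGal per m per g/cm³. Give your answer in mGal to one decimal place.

-10.9

Free-air correction = 0.3086 × 2113.1 = 652.10 mGal
Free-air anomaly = 981971.20 − 982382.57 + (652.10) = 240.73 mGal
Bouguer slab correction = 0.04193 × 2.84 × 2113.1 = 251.63 mGal
Simple Bouguer anomaly = 240.73 − (251.63) = -10.90 mGal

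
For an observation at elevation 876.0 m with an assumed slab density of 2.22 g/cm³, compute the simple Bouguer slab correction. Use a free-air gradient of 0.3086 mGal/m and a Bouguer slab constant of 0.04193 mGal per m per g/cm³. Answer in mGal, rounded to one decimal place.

Bouguer slab correction = 0.04193 × 2.22 × 876.0 = 81.5 mGal

81.5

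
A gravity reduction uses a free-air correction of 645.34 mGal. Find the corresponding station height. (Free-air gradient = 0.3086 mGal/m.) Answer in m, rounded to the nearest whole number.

h = 645.34 / 0.3086 = 2091.19 m

2091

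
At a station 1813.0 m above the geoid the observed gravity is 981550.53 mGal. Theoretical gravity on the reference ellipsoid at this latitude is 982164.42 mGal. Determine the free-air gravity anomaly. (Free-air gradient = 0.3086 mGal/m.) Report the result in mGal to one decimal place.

-54.4

Free-air correction = 0.3086 × 1813.0 = 559.49 mGal
Free-air anomaly = 981550.53 − 982164.42 + (559.49) = -54.40 mGal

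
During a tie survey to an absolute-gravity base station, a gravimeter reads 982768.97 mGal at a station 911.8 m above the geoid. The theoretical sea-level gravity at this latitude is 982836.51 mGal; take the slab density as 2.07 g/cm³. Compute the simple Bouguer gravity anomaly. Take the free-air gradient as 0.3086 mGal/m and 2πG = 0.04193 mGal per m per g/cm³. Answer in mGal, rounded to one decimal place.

134.7

Free-air correction = 0.3086 × 911.8 = 281.38 mGal
Free-air anomaly = 982768.97 − 982836.51 + (281.38) = 213.84 mGal
Bouguer slab correction = 0.04193 × 2.07 × 911.8 = 79.14 mGal
Simple Bouguer anomaly = 213.84 − (79.14) = 134.70 mGal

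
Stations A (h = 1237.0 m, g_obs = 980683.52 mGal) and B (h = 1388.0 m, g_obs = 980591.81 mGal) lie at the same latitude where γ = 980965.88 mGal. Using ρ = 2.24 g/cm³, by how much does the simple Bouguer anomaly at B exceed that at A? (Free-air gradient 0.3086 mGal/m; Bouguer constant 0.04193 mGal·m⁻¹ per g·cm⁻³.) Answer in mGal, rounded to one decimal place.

Δg_SB(A) = 980683.52 − 980965.88 + 0.3086×1237.0 − 0.04193×2.24×1237.0 = -16.80 mGal
Δg_SB(B) = 980591.81 − 980965.88 + 0.3086×1388.0 − 0.04193×2.24×1388.0 = -76.10 mGal
Difference = -76.10 − (-16.80) = -59.30 mGal

-59.3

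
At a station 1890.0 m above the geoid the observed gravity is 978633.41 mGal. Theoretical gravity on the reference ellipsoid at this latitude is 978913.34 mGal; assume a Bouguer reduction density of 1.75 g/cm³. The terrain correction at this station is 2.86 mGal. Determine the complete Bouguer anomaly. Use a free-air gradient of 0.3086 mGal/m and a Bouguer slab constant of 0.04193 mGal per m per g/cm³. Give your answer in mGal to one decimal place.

Free-air correction = 0.3086 × 1890.0 = 583.25 mGal
Free-air anomaly = 978633.41 − 978913.34 + (583.25) = 303.32 mGal
Bouguer slab correction = 0.04193 × 1.75 × 1890.0 = 138.68 mGal
Simple Bouguer anomaly = 303.32 − (138.68) = 164.64 mGal
Complete Bouguer anomaly = 164.64 + 2.86 = 167.50 mGal

167.5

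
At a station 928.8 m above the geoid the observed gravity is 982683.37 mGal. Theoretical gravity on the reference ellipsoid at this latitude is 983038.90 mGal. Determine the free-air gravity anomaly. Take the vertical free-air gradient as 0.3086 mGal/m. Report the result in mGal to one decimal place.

-68.9

Free-air correction = 0.3086 × 928.8 = 286.63 mGal
Free-air anomaly = 982683.37 − 983038.90 + (286.63) = -68.90 mGal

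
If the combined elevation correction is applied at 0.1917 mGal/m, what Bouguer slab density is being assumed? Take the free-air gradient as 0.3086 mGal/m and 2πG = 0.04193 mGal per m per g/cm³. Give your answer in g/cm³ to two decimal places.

2.79

0.1917 = 0.3086 − 0.04193 × ρ
ρ = (0.3086 − 0.1917) / 0.04193 = 2.79 g/cm³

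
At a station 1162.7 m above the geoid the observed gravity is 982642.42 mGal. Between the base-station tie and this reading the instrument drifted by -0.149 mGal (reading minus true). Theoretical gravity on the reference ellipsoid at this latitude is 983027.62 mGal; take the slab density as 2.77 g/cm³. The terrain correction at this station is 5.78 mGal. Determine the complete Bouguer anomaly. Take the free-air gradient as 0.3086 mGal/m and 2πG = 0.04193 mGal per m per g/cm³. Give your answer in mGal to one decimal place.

-155.5

Drift-corrected reading = 982642.42 − (-0.149) = 982642.569 mGal
Free-air correction = 0.3086 × 1162.7 = 358.81 mGal
Free-air anomaly = 982642.569 − 983027.62 + (358.81) = -26.241 mGal
Bouguer slab correction = 0.04193 × 2.77 × 1162.7 = 135.04 mGal
Simple Bouguer anomaly = -26.241 − (135.04) = -161.281 mGal
Complete Bouguer anomaly = -161.281 + 5.78 = -155.501 mGal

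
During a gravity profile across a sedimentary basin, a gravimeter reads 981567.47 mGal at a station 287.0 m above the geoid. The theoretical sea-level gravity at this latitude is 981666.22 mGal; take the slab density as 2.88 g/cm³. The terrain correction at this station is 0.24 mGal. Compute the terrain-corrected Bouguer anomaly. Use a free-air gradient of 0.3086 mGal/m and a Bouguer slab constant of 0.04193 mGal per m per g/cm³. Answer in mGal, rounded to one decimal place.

Free-air correction = 0.3086 × 287.0 = 88.57 mGal
Free-air anomaly = 981567.47 − 981666.22 + (88.57) = -10.18 mGal
Bouguer slab correction = 0.04193 × 2.88 × 287.0 = 34.66 mGal
Simple Bouguer anomaly = -10.18 − (34.66) = -44.84 mGal
Complete Bouguer anomaly = -44.84 + 0.24 = -44.60 mGal

-44.6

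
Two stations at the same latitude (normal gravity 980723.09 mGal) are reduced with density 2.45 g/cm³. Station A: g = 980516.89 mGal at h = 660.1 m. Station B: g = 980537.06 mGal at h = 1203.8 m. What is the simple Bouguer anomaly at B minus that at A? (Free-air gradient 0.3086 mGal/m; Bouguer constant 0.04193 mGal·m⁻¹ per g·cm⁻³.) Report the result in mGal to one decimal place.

132.1

Δg_SB(A) = 980516.89 − 980723.09 + 0.3086×660.1 − 0.04193×2.45×660.1 = -70.30 mGal
Δg_SB(B) = 980537.06 − 980723.09 + 0.3086×1203.8 − 0.04193×2.45×1203.8 = 61.80 mGal
Difference = 61.80 − (-70.30) = 132.10 mGal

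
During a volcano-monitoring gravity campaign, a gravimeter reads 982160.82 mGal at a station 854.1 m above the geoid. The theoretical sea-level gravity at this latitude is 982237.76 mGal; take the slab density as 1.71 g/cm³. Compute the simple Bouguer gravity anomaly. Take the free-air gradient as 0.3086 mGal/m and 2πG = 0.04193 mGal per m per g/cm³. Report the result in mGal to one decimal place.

Free-air correction = 0.3086 × 854.1 = 263.58 mGal
Free-air anomaly = 982160.82 − 982237.76 + (263.58) = 186.64 mGal
Bouguer slab correction = 0.04193 × 1.71 × 854.1 = 61.24 mGal
Simple Bouguer anomaly = 186.64 − (61.24) = 125.40 mGal

125.4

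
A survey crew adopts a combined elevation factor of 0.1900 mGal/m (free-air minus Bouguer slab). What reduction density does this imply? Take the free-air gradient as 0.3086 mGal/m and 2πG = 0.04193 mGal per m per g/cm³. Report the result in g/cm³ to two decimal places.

0.1900 = 0.3086 − 0.04193 × ρ
ρ = (0.3086 − 0.1900) / 0.04193 = 2.83 g/cm³

2.83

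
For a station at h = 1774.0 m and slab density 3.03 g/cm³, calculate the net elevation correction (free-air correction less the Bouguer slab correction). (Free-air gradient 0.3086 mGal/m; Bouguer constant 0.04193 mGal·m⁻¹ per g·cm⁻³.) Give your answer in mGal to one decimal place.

Combined gradient = 0.3086 − 0.04193 × 3.03 = 0.1815521 mGal/m
Combined elevation correction = 0.1815521 × 1774.0 = 322.1 mGal

322.1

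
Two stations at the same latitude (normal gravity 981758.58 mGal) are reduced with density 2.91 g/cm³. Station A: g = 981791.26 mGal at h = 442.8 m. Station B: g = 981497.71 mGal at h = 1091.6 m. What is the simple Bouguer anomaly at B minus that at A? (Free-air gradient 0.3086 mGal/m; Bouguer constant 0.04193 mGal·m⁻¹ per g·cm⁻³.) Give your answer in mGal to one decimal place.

-172.5

Δg_SB(A) = 981791.26 − 981758.58 + 0.3086×442.8 − 0.04193×2.91×442.8 = 115.30 mGal
Δg_SB(B) = 981497.71 − 981758.58 + 0.3086×1091.6 − 0.04193×2.91×1091.6 = -57.20 mGal
Difference = -57.20 − (115.30) = -172.50 mGal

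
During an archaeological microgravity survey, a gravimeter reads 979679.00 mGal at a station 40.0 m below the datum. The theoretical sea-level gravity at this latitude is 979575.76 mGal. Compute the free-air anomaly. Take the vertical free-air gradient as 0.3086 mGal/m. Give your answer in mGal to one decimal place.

90.9

Free-air correction = 0.3086 × -40.0 = -12.34 mGal
Free-air anomaly = 979679.00 − 979575.76 + (-12.34) = 90.90 mGal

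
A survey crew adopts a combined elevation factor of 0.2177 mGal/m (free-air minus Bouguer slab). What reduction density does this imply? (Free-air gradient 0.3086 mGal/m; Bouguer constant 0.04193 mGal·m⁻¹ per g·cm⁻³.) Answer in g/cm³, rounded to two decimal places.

0.2177 = 0.3086 − 0.04193 × ρ
ρ = (0.3086 − 0.2177) / 0.04193 = 2.17 g/cm³

2.17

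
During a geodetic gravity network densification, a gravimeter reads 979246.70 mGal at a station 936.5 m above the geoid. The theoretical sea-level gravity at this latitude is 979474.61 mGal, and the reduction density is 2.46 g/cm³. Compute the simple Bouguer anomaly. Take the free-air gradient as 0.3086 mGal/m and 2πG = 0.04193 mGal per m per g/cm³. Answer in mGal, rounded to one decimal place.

-35.5

Free-air correction = 0.3086 × 936.5 = 289.00 mGal
Free-air anomaly = 979246.70 − 979474.61 + (289.00) = 61.09 mGal
Bouguer slab correction = 0.04193 × 2.46 × 936.5 = 96.60 mGal
Simple Bouguer anomaly = 61.09 − (96.60) = -35.51 mGal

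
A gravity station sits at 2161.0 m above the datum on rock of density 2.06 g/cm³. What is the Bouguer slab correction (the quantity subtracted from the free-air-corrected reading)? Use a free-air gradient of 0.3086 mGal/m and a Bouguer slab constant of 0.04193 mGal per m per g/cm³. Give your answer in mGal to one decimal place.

186.7

Bouguer slab correction = 0.04193 × 2.06 × 2161.0 = 186.7 mGal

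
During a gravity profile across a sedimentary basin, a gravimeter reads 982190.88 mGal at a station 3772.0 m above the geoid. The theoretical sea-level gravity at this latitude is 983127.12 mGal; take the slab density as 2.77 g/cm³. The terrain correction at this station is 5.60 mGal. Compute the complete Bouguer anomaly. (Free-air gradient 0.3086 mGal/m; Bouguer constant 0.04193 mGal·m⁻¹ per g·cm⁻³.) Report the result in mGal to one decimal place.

-204.7

Free-air correction = 0.3086 × 3772.0 = 1164.04 mGal
Free-air anomaly = 982190.88 − 983127.12 + (1164.04) = 227.80 mGal
Bouguer slab correction = 0.04193 × 2.77 × 3772.0 = 438.10 mGal
Simple Bouguer anomaly = 227.80 − (438.10) = -210.30 mGal
Complete Bouguer anomaly = -210.30 + 5.60 = -204.70 mGal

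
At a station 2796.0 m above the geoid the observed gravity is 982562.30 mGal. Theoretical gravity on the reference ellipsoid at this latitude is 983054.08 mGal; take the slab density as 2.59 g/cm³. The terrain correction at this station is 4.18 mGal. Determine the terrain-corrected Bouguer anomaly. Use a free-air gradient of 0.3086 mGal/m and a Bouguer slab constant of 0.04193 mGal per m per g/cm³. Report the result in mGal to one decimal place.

Free-air correction = 0.3086 × 2796.0 = 862.85 mGal
Free-air anomaly = 982562.30 − 983054.08 + (862.85) = 371.07 mGal
Bouguer slab correction = 0.04193 × 2.59 × 2796.0 = 303.64 mGal
Simple Bouguer anomaly = 371.07 − (303.64) = 67.43 mGal
Complete Bouguer anomaly = 67.43 + 4.18 = 71.61 mGal

71.6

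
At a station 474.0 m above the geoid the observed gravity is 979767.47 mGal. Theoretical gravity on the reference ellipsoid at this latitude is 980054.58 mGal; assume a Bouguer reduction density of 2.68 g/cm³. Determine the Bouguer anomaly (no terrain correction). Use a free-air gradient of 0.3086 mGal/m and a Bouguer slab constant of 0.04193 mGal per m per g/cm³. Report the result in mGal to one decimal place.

-194.1

Free-air correction = 0.3086 × 474.0 = 146.28 mGal
Free-air anomaly = 979767.47 − 980054.58 + (146.28) = -140.83 mGal
Bouguer slab correction = 0.04193 × 2.68 × 474.0 = 53.26 mGal
Simple Bouguer anomaly = -140.83 − (53.26) = -194.09 mGal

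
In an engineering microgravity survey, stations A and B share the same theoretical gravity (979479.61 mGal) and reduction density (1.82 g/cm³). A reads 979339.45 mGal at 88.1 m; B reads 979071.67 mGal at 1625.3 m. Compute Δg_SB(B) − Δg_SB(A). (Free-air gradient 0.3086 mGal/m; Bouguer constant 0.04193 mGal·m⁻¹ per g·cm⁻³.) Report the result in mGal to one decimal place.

Δg_SB(A) = 979339.45 − 979479.61 + 0.3086×88.1 − 0.04193×1.82×88.1 = -119.70 mGal
Δg_SB(B) = 979071.67 − 979479.61 + 0.3086×1625.3 − 0.04193×1.82×1625.3 = -30.40 mGal
Difference = -30.40 − (-119.70) = 89.30 mGal

89.3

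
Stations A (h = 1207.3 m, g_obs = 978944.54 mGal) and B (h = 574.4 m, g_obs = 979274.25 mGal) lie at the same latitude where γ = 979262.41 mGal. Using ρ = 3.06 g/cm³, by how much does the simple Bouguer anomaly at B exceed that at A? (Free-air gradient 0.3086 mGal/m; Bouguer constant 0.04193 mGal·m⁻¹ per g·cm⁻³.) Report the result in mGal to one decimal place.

215.6

Δg_SB(A) = 978944.54 − 979262.41 + 0.3086×1207.3 − 0.04193×3.06×1207.3 = -100.20 mGal
Δg_SB(B) = 979274.25 − 979262.41 + 0.3086×574.4 − 0.04193×3.06×574.4 = 115.40 mGal
Difference = 115.40 − (-100.20) = 215.60 mGal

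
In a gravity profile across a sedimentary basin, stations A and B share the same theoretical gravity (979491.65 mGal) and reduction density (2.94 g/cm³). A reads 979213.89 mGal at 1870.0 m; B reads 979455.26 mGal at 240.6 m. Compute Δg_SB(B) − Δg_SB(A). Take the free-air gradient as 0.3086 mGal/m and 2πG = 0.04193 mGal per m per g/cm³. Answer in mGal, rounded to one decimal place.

-60.6

Δg_SB(A) = 979213.89 − 979491.65 + 0.3086×1870.0 − 0.04193×2.94×1870.0 = 68.80 mGal
Δg_SB(B) = 979455.26 − 979491.65 + 0.3086×240.6 − 0.04193×2.94×240.6 = 8.20 mGal
Difference = 8.20 − (68.80) = -60.60 mGal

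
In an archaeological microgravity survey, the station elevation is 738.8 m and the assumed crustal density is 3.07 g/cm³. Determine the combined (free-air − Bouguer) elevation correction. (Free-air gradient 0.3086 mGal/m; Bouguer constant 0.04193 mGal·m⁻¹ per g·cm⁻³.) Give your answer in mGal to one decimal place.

Combined gradient = 0.3086 − 0.04193 × 3.07 = 0.1798749 mGal/m
Combined elevation correction = 0.1798749 × 738.8 = 132.9 mGal

132.9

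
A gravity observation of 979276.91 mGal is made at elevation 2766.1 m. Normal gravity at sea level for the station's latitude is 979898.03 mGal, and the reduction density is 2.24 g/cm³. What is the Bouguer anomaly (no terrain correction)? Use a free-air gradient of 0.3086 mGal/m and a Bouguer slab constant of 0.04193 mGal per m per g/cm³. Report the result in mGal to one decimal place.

Free-air correction = 0.3086 × 2766.1 = 853.62 mGal
Free-air anomaly = 979276.91 − 979898.03 + (853.62) = 232.50 mGal
Bouguer slab correction = 0.04193 × 2.24 × 2766.1 = 259.80 mGal
Simple Bouguer anomaly = 232.50 − (259.80) = -27.30 mGal

-27.3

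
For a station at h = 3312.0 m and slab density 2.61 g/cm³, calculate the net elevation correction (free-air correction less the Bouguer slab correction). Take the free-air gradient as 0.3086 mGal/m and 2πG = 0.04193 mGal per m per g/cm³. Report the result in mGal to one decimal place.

659.6

Combined gradient = 0.3086 − 0.04193 × 2.61 = 0.1991627 mGal/m
Combined elevation correction = 0.1991627 × 3312.0 = 659.6 mGal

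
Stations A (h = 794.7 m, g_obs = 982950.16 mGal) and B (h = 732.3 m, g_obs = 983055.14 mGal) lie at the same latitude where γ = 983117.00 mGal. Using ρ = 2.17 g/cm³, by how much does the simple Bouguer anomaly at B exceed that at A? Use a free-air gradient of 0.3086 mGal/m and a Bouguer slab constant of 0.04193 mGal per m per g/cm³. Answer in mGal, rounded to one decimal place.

91.4

Δg_SB(A) = 982950.16 − 983117.00 + 0.3086×794.7 − 0.04193×2.17×794.7 = 6.10 mGal
Δg_SB(B) = 983055.14 − 983117.00 + 0.3086×732.3 − 0.04193×2.17×732.3 = 97.50 mGal
Difference = 97.50 − (6.10) = 91.40 mGal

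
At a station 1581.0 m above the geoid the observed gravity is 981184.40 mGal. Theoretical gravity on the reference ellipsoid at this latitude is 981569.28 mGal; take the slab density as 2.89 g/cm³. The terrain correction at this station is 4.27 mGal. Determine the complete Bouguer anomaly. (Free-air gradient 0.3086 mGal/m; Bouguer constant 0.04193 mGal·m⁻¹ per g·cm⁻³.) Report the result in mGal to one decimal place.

Free-air correction = 0.3086 × 1581.0 = 487.90 mGal
Free-air anomaly = 981184.40 − 981569.28 + (487.90) = 103.02 mGal
Bouguer slab correction = 0.04193 × 2.89 × 1581.0 = 191.58 mGal
Simple Bouguer anomaly = 103.02 − (191.58) = -88.56 mGal
Complete Bouguer anomaly = -88.56 + 4.27 = -84.29 mGal

-84.3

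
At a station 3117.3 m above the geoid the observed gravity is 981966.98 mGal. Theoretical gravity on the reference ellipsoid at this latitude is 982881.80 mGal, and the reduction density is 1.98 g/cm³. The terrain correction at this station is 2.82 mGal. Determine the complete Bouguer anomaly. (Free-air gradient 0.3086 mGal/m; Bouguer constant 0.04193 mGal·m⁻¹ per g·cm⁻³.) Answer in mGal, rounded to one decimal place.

Free-air correction = 0.3086 × 3117.3 = 962.00 mGal
Free-air anomaly = 981966.98 − 982881.80 + (962.00) = 47.18 mGal
Bouguer slab correction = 0.04193 × 1.98 × 3117.3 = 258.80 mGal
Simple Bouguer anomaly = 47.18 − (258.80) = -211.62 mGal
Complete Bouguer anomaly = -211.62 + 2.82 = -208.80 mGal

-208.8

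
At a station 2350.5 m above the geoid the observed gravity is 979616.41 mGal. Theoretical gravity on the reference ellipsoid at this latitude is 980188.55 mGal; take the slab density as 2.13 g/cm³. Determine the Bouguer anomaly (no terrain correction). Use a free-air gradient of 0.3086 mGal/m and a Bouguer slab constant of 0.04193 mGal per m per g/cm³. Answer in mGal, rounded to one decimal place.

Free-air correction = 0.3086 × 2350.5 = 725.36 mGal
Free-air anomaly = 979616.41 − 980188.55 + (725.36) = 153.22 mGal
Bouguer slab correction = 0.04193 × 2.13 × 2350.5 = 209.93 mGal
Simple Bouguer anomaly = 153.22 − (209.93) = -56.71 mGal

-56.7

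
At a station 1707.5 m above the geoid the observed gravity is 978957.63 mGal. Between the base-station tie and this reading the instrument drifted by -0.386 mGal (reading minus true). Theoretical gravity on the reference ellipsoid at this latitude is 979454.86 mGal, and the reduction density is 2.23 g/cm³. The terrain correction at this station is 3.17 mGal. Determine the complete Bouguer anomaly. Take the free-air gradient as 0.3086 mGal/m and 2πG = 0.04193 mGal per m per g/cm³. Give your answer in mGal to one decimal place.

-126.4

Drift-corrected reading = 978957.63 − (-0.386) = 978958.016 mGal
Free-air correction = 0.3086 × 1707.5 = 526.93 mGal
Free-air anomaly = 978958.016 − 979454.86 + (526.93) = 30.086 mGal
Bouguer slab correction = 0.04193 × 2.23 × 1707.5 = 159.66 mGal
Simple Bouguer anomaly = 30.086 − (159.66) = -129.574 mGal
Complete Bouguer anomaly = -129.574 + 3.17 = -126.404 mGal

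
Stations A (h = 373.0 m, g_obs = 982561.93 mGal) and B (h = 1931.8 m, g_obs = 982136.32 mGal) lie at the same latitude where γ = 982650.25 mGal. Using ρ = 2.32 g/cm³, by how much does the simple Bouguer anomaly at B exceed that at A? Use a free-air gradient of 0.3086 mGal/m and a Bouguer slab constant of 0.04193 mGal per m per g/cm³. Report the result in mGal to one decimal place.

-96.2

Δg_SB(A) = 982561.93 − 982650.25 + 0.3086×373.0 − 0.04193×2.32×373.0 = -9.50 mGal
Δg_SB(B) = 982136.32 − 982650.25 + 0.3086×1931.8 − 0.04193×2.32×1931.8 = -105.70 mGal
Difference = -105.70 − (-9.50) = -96.20 mGal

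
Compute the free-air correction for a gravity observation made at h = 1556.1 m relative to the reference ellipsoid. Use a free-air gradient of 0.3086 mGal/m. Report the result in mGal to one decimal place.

Free-air correction = 0.3086 × 1556.1 = 480.2 mGal

480.2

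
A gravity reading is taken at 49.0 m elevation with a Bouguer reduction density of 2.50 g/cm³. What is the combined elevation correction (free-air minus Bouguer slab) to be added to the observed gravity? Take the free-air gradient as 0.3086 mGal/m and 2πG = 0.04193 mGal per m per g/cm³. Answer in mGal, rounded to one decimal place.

Combined gradient = 0.3086 − 0.04193 × 2.50 = 0.2037750 mGal/m
Combined elevation correction = 0.2037750 × 49.0 = 10.0 mGal

10.0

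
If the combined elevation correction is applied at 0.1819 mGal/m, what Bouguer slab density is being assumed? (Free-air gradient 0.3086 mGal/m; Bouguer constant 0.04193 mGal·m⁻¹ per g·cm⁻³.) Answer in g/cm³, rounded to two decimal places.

3.02

0.1819 = 0.3086 − 0.04193 × ρ
ρ = (0.3086 − 0.1819) / 0.04193 = 3.02 g/cm³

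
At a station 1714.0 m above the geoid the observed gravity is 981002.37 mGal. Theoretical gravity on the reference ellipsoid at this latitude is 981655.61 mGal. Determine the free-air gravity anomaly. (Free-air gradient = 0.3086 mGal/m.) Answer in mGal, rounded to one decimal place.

-124.3

Free-air correction = 0.3086 × 1714.0 = 528.94 mGal
Free-air anomaly = 981002.37 − 981655.61 + (528.94) = -124.30 mGal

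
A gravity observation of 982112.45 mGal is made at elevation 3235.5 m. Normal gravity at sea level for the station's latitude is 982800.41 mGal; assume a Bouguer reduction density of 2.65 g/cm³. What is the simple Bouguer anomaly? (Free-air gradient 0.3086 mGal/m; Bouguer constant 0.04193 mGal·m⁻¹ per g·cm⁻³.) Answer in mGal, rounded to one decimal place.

Free-air correction = 0.3086 × 3235.5 = 998.48 mGal
Free-air anomaly = 982112.45 − 982800.41 + (998.48) = 310.52 mGal
Bouguer slab correction = 0.04193 × 2.65 × 3235.5 = 359.51 mGal
Simple Bouguer anomaly = 310.52 − (359.51) = -48.99 mGal

-49.0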